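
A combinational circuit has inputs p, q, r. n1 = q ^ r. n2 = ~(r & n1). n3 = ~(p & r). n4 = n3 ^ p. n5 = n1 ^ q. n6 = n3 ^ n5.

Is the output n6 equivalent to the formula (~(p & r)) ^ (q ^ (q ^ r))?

Yes

n1 = q ^ r
n3 = ~(p & r)
n5 = n1 ^ q = (q ^ r) ^ q
n6 = n3 ^ n5 = (~(p & r)) ^ ((q ^ r) ^ q)
At p=0, q=0, r=1: circuit gives 0, formula gives 0.
At p=0, q=0, r=0: circuit gives 1, formula gives 1.
Agrees on all 8 inputs.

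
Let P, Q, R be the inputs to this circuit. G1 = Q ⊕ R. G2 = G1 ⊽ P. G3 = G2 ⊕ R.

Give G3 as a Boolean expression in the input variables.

((Q ⊕ R) ⊽ P) ⊕ R

G1 = Q ⊕ R
G2 = G1 ⊽ P = (Q ⊕ R) ⊽ P
G3 = G2 ⊕ R = ((Q ⊕ R) ⊽ P) ⊕ R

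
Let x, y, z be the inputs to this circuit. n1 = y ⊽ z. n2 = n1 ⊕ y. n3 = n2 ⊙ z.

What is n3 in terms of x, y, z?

n1 = y ⊽ z
n2 = n1 ⊕ y = (y ⊽ z) ⊕ y
n3 = n2 ⊙ z = ((y ⊽ z) ⊕ y) ⊙ z

((y ⊽ z) ⊕ y) ⊙ z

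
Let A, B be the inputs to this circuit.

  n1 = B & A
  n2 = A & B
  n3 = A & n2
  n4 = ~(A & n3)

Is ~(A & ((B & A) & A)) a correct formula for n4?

Yes

n2 = A & B
n3 = A & n2 = A & (A & B)
n4 = ~(A & n3) = ~(A & (A & (A & B)))
At A=1, B=1: circuit gives 0, formula gives 0.
At A=0, B=0: circuit gives 1, formula gives 1.
Agrees on all 4 inputs.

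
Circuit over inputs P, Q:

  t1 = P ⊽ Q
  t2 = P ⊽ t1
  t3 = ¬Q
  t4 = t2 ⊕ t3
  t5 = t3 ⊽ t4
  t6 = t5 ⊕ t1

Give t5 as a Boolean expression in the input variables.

t1 = P ⊽ Q
t2 = P ⊽ t1 = P ⊽ (P ⊽ Q)
t3 = ¬Q
t4 = t2 ⊕ t3 = (P ⊽ (P ⊽ Q)) ⊕ ¬Q
t5 = t3 ⊽ t4 = ¬Q ⊽ ((P ⊽ (P ⊽ Q)) ⊕ ¬Q)

¬Q ⊽ ((P ⊽ (P ⊽ Q)) ⊕ ¬Q)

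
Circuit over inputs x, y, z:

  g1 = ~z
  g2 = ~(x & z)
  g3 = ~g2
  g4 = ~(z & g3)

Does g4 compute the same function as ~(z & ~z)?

No

g2 = ~(x & z)
g3 = ~g2 = ~(~(x & z))
g4 = ~(z & g3) = ~(z & ~(~(x & z)))
At x=1, y=0, z=1: circuit gives 0, formula gives 1.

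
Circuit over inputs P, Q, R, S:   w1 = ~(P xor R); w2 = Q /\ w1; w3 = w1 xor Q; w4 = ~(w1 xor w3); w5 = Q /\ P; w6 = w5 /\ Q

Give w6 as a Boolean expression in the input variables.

(Q /\ P) /\ Q

w5 = Q /\ P
w6 = w5 /\ Q = (Q /\ P) /\ Q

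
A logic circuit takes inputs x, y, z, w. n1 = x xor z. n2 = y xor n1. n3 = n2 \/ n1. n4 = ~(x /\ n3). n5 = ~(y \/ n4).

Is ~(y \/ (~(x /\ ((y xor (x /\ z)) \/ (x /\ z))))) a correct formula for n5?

No

n1 = x xor z
n2 = y xor n1 = y xor (x xor z)
n3 = n2 \/ n1 = (y xor (x xor z)) \/ (x xor z)
n4 = ~(x /\ n3) = ~(x /\ ((y xor (x xor z)) \/ (x xor z)))
n5 = ~(y \/ n4) = ~(y \/ (~(x /\ ((y xor (x xor z)) \/ (x xor z)))))
At x=1, y=0, z=0, w=0: circuit gives 1, formula gives 0.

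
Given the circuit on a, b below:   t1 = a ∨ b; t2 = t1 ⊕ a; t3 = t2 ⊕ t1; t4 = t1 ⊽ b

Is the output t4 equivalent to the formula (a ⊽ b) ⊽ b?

No

t1 = a ∨ b
t4 = t1 ⊽ b = (a ∨ b) ⊽ b
At a=0, b=0: circuit gives 1, formula gives 0.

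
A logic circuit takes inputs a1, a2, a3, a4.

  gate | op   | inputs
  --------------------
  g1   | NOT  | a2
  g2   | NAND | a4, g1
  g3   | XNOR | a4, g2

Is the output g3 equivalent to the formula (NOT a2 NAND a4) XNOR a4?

g1 = NOT a2
g2 = a4 NAND g1 = a4 NAND NOT a2
g3 = a4 XNOR g2 = a4 XNOR (a4 NAND NOT a2)
At a1=0, a2=0, a3=0, a4=0: circuit gives 0, formula gives 0.
At a1=0, a2=1, a3=0, a4=1: circuit gives 1, formula gives 1.
Agrees on all 16 inputs.

Yes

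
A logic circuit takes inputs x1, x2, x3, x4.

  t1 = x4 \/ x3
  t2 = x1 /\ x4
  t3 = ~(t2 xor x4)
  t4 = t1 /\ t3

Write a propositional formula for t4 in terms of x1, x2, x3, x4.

t1 = x4 \/ x3
t2 = x1 /\ x4
t3 = ~(t2 xor x4) = ~((x1 /\ x4) xor x4)
t4 = t1 /\ t3 = (x4 \/ x3) /\ (~((x1 /\ x4) xor x4))

(x4 \/ x3) /\ (~((x1 /\ x4) xor x4))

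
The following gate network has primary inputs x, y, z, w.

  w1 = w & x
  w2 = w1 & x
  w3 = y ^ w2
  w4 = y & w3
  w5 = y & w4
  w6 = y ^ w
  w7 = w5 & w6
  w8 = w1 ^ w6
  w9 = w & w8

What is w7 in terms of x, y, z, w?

w1 = w & x
w2 = w1 & x = (w & x) & x
w3 = y ^ w2 = y ^ ((w & x) & x)
w4 = y & w3 = y & (y ^ ((w & x) & x))
w5 = y & w4 = y & (y & (y ^ ((w & x) & x)))
w6 = y ^ w
w7 = w5 & w6 = (y & (y & (y ^ ((w & x) & x)))) & (y ^ w)

(y & (y & (y ^ ((w & x) & x)))) & (y ^ w)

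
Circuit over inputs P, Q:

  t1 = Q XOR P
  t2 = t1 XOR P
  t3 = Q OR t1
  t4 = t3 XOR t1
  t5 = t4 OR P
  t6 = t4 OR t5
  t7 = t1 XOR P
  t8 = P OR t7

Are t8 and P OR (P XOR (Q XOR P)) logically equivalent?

Yes

t1 = Q XOR P
t7 = t1 XOR P = (Q XOR P) XOR P
t8 = P OR t7 = P OR ((Q XOR P) XOR P)
At P=0, Q=0: circuit gives 0, formula gives 0.
At P=0, Q=1: circuit gives 1, formula gives 1.
Agrees on all 4 inputs.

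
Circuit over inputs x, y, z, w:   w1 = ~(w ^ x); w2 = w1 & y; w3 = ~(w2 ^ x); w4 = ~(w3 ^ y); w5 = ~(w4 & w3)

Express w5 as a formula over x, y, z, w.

w1 = ~(w ^ x)
w2 = w1 & y = (~(w ^ x)) & y
w3 = ~(w2 ^ x) = ~(((~(w ^ x)) & y) ^ x)
w4 = ~(w3 ^ y) = ~((~(((~(w ^ x)) & y) ^ x)) ^ y)
w5 = ~(w4 & w3) = ~((~((~(((~(w ^ x)) & y) ^ x)) ^ y)) & (~(((~(w ^ x)) & y) ^ x)))

~((~((~(((~(w ^ x)) & y) ^ x)) ^ y)) & (~(((~(w ^ x)) & y) ^ x)))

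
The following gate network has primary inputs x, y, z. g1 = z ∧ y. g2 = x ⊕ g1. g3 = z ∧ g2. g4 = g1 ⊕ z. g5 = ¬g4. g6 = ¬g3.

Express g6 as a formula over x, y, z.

g1 = z ∧ y
g2 = x ⊕ g1 = x ⊕ (z ∧ y)
g3 = z ∧ g2 = z ∧ (x ⊕ (z ∧ y))
g6 = ¬g3 = ¬(z ∧ (x ⊕ (z ∧ y)))

¬(z ∧ (x ⊕ (z ∧ y)))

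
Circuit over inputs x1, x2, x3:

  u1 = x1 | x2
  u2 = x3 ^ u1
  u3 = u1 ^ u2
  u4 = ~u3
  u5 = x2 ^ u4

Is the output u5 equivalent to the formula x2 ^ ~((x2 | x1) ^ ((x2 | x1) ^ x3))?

Yes

u1 = x1 | x2
u2 = x3 ^ u1 = x3 ^ (x1 | x2)
u3 = u1 ^ u2 = (x1 | x2) ^ (x3 ^ (x1 | x2))
u4 = ~u3 = ~((x1 | x2) ^ (x3 ^ (x1 | x2)))
u5 = x2 ^ u4 = x2 ^ ~((x1 | x2) ^ (x3 ^ (x1 | x2)))
At x1=0, x2=0, x3=1: circuit gives 0, formula gives 0.
At x1=0, x2=0, x3=0: circuit gives 1, formula gives 1.
Agrees on all 8 inputs.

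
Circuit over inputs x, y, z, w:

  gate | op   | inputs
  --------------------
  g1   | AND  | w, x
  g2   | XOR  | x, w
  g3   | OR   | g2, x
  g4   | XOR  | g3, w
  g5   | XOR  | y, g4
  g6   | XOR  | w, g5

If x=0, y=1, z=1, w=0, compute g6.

1

g2 = 0 XOR 0 = 0
g3 = 0 OR 0 = 0
g4 = 0 XOR 0 = 0
g5 = 1 XOR 0 = 1
g6 = 0 XOR 1 = 1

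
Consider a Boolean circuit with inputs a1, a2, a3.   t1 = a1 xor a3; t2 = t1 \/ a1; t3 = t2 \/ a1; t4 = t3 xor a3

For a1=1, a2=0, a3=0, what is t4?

t1 = 1 xor 0 = 1
t2 = 1 \/ 1 = 1
t3 = 1 \/ 1 = 1
t4 = 1 xor 0 = 1

1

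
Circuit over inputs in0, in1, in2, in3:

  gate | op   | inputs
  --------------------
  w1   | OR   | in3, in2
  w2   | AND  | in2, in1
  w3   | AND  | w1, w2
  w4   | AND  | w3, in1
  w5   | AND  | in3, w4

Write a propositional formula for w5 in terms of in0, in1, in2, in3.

w1 = in3 OR in2
w2 = in2 AND in1
w3 = w1 AND w2 = (in3 OR in2) AND (in2 AND in1)
w4 = w3 AND in1 = ((in3 OR in2) AND (in2 AND in1)) AND in1
w5 = in3 AND w4 = in3 AND (((in3 OR in2) AND (in2 AND in1)) AND in1)

in3 AND (((in3 OR in2) AND (in2 AND in1)) AND in1)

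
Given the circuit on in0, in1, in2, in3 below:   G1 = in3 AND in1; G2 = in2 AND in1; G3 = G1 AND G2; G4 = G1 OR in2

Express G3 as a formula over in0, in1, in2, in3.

G1 = in3 AND in1
G2 = in2 AND in1
G3 = G1 AND G2 = (in3 AND in1) AND (in2 AND in1)

(in3 AND in1) AND (in2 AND in1)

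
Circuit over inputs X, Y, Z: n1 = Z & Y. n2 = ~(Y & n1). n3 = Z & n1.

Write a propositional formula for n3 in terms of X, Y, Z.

Z & (Z & Y)

n1 = Z & Y
n3 = Z & n1 = Z & (Z & Y)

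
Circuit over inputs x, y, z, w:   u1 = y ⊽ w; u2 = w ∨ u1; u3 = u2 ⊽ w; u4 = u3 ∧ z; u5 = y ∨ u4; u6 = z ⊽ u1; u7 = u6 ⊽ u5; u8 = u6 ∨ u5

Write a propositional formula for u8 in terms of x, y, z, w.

(z ⊽ (y ⊽ w)) ∨ (y ∨ (((w ∨ (y ⊽ w)) ⊽ w) ∧ z))

u1 = y ⊽ w
u2 = w ∨ u1 = w ∨ (y ⊽ w)
u3 = u2 ⊽ w = (w ∨ (y ⊽ w)) ⊽ w
u4 = u3 ∧ z = ((w ∨ (y ⊽ w)) ⊽ w) ∧ z
u5 = y ∨ u4 = y ∨ (((w ∨ (y ⊽ w)) ⊽ w) ∧ z)
u6 = z ⊽ u1 = z ⊽ (y ⊽ w)
u8 = u6 ∨ u5 = (z ⊽ (y ⊽ w)) ∨ (y ∨ (((w ∨ (y ⊽ w)) ⊽ w) ∧ z))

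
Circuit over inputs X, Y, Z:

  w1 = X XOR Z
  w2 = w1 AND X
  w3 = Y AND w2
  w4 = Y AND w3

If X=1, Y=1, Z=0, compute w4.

w1 = 1 XOR 0 = 1
w2 = 1 AND 1 = 1
w3 = 1 AND 1 = 1
w4 = 1 AND 1 = 1

1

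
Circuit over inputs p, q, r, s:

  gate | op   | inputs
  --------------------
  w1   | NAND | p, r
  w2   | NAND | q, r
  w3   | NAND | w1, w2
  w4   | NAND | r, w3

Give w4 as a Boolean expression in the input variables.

w1 = p NAND r
w2 = q NAND r
w3 = w1 NAND w2 = (p NAND r) NAND (q NAND r)
w4 = r NAND w3 = r NAND ((p NAND r) NAND (q NAND r))

r NAND ((p NAND r) NAND (q NAND r))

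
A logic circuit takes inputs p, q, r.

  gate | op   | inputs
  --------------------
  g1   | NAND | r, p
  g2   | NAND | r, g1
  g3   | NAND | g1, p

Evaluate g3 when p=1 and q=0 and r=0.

0

g1 = 0 NAND 1 = 1
g3 = 1 NAND 1 = 0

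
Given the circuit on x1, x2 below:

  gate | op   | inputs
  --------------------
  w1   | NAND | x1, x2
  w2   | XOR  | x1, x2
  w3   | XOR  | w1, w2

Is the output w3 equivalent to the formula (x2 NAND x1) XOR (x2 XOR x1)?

w1 = x1 NAND x2
w2 = x1 XOR x2
w3 = w1 XOR w2 = (x1 NAND x2) XOR (x1 XOR x2)
At x1=0, x2=1: circuit gives 0, formula gives 0.
At x1=0, x2=0: circuit gives 1, formula gives 1.
Agrees on all 4 inputs.

Yes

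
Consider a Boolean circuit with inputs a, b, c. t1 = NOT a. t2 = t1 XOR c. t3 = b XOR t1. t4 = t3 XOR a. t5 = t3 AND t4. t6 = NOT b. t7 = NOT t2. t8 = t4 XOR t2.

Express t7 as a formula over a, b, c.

t1 = NOT a
t2 = t1 XOR c = NOT a XOR c
t7 = NOT t2 = NOT (NOT a XOR c)

NOT (NOT a XOR c)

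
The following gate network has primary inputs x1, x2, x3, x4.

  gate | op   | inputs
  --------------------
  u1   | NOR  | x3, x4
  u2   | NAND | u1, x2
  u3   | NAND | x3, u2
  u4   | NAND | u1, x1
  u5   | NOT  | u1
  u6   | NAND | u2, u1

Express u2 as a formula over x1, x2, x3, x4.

u1 = x3 NOR x4
u2 = u1 NAND x2 = (x3 NOR x4) NAND x2

(x3 NOR x4) NAND x2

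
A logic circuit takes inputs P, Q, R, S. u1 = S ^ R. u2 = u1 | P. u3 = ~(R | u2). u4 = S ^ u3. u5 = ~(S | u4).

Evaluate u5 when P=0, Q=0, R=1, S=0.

1

u1 = 0 ^ 1 = 1
u2 = 1 | 0 = 1
u3 = ~(1 | 1) = 0
u4 = 0 ^ 0 = 0
u5 = ~(0 | 0) = 1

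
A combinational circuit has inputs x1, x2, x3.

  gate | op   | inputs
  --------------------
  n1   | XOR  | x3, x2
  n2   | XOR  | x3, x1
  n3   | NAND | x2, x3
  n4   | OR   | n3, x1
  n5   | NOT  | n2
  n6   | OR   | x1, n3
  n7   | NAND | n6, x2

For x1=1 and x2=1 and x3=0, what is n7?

n3 = 1 NAND 0 = 1
n6 = 1 OR 1 = 1
n7 = 1 NAND 1 = 0

0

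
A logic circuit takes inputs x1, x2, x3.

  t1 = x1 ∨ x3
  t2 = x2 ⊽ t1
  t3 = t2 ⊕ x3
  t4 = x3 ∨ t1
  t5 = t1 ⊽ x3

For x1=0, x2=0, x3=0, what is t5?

t1 = 0 ∨ 0 = 0
t5 = 0 ⊽ 0 = 1

1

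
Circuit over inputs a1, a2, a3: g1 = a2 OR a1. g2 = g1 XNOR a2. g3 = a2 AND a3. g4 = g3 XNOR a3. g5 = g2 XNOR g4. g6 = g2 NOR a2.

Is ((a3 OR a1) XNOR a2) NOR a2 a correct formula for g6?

g1 = a2 OR a1
g2 = g1 XNOR a2 = (a2 OR a1) XNOR a2
g6 = g2 NOR a2 = ((a2 OR a1) XNOR a2) NOR a2
At a1=0, a2=0, a3=1: circuit gives 0, formula gives 1.

No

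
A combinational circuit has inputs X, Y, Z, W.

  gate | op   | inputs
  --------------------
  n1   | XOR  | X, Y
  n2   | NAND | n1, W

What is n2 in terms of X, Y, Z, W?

(X XOR Y) NAND W

n1 = X XOR Y
n2 = n1 NAND W = (X XOR Y) NAND W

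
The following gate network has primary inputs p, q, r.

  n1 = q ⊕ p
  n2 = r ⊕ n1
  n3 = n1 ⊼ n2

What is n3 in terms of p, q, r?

(q ⊕ p) ⊼ (r ⊕ (q ⊕ p))

n1 = q ⊕ p
n2 = r ⊕ n1 = r ⊕ (q ⊕ p)
n3 = n1 ⊼ n2 = (q ⊕ p) ⊼ (r ⊕ (q ⊕ p))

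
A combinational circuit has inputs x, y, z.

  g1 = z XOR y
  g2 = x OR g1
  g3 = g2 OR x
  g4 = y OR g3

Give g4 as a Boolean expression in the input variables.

g1 = z XOR y
g2 = x OR g1 = x OR (z XOR y)
g3 = g2 OR x = (x OR (z XOR y)) OR x
g4 = y OR g3 = y OR ((x OR (z XOR y)) OR x)

y OR ((x OR (z XOR y)) OR x)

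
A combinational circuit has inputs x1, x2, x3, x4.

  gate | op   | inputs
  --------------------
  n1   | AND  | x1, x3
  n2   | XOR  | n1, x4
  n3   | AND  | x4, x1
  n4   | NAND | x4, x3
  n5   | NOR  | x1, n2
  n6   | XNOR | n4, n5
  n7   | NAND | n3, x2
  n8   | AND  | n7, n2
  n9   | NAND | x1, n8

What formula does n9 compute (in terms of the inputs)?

x1 NAND (((x4 AND x1) NAND x2) AND ((x1 AND x3) XOR x4))

n1 = x1 AND x3
n2 = n1 XOR x4 = (x1 AND x3) XOR x4
n3 = x4 AND x1
n7 = n3 NAND x2 = (x4 AND x1) NAND x2
n8 = n7 AND n2 = ((x4 AND x1) NAND x2) AND ((x1 AND x3) XOR x4)
n9 = x1 NAND n8 = x1 NAND (((x4 AND x1) NAND x2) AND ((x1 AND x3) XOR x4))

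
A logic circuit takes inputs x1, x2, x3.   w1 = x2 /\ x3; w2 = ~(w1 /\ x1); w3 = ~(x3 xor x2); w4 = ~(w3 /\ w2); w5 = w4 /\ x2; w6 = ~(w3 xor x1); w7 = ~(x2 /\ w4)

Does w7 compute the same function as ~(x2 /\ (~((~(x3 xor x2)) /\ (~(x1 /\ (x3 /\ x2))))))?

w1 = x2 /\ x3
w2 = ~(w1 /\ x1) = ~((x2 /\ x3) /\ x1)
w3 = ~(x3 xor x2)
w4 = ~(w3 /\ w2) = ~((~(x3 xor x2)) /\ (~((x2 /\ x3) /\ x1)))
w7 = ~(x2 /\ w4) = ~(x2 /\ (~((~(x3 xor x2)) /\ (~((x2 /\ x3) /\ x1)))))
At x1=0, x2=1, x3=0: circuit gives 0, formula gives 0.
At x1=0, x2=0, x3=0: circuit gives 1, formula gives 1.
Agrees on all 8 inputs.

Yes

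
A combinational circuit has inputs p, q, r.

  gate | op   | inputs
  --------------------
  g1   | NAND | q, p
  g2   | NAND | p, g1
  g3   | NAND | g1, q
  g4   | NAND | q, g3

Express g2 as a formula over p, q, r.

p NAND (q NAND p)

g1 = q NAND p
g2 = p NAND g1 = p NAND (q NAND p)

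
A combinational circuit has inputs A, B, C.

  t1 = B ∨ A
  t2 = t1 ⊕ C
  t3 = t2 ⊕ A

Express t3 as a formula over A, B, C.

((B ∨ A) ⊕ C) ⊕ A

t1 = B ∨ A
t2 = t1 ⊕ C = (B ∨ A) ⊕ C
t3 = t2 ⊕ A = ((B ∨ A) ⊕ C) ⊕ A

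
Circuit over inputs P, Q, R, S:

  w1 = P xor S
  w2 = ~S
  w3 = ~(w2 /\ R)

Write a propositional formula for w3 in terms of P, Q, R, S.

w2 = ~S
w3 = ~(w2 /\ R) = ~(~S /\ R)

~(~S /\ R)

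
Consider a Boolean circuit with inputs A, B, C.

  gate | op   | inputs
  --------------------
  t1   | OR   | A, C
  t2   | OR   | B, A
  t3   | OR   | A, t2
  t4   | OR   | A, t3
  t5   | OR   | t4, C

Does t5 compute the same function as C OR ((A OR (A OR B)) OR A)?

t2 = B OR A
t3 = A OR t2 = A OR (B OR A)
t4 = A OR t3 = A OR (A OR (B OR A))
t5 = t4 OR C = (A OR (A OR (B OR A))) OR C
At A=0, B=0, C=0: circuit gives 0, formula gives 0.
At A=0, B=0, C=1: circuit gives 1, formula gives 1.
Agrees on all 8 inputs.

Yes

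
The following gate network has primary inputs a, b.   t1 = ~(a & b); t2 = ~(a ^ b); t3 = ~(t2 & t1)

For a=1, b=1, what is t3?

1

t1 = ~(1 & 1) = 0
t2 = ~(1 ^ 1) = 1
t3 = ~(1 & 0) = 1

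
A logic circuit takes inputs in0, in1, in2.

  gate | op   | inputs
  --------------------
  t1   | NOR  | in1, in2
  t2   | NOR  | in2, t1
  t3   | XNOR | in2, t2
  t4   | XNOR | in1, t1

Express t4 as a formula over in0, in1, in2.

in1 XNOR (in1 NOR in2)

t1 = in1 NOR in2
t4 = in1 XNOR t1 = in1 XNOR (in1 NOR in2)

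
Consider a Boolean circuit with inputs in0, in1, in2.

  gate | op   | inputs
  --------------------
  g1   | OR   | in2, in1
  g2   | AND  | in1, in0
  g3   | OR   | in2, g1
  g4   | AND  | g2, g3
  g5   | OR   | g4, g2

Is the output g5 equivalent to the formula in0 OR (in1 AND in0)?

g1 = in2 OR in1
g2 = in1 AND in0
g3 = in2 OR g1 = in2 OR (in2 OR in1)
g4 = g2 AND g3 = (in1 AND in0) AND (in2 OR (in2 OR in1))
g5 = g4 OR g2 = ((in1 AND in0) AND (in2 OR (in2 OR in1))) OR (in1 AND in0)
At in0=1, in1=0, in2=0: circuit gives 0, formula gives 1.

No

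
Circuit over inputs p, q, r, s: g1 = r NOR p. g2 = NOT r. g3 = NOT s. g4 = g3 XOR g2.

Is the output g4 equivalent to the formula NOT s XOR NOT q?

No

g2 = NOT r
g3 = NOT s
g4 = g3 XOR g2 = NOT s XOR NOT r
At p=0, q=0, r=1, s=0: circuit gives 1, formula gives 0.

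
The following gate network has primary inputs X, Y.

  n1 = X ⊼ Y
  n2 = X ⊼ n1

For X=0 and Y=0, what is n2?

1

n1 = 0 ⊼ 0 = 1
n2 = 0 ⊼ 1 = 1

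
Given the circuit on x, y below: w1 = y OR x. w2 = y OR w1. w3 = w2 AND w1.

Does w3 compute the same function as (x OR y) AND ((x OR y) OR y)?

Yes

w1 = y OR x
w2 = y OR w1 = y OR (y OR x)
w3 = w2 AND w1 = (y OR (y OR x)) AND (y OR x)
At x=0, y=0: circuit gives 0, formula gives 0.
At x=0, y=1: circuit gives 1, formula gives 1.
Agrees on all 4 inputs.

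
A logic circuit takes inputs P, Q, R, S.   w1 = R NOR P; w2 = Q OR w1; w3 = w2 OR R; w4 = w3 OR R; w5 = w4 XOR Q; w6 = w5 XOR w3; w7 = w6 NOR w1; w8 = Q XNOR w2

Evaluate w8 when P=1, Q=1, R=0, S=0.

1

w1 = 0 NOR 1 = 0
w2 = 1 OR 0 = 1
w8 = 1 XNOR 1 = 1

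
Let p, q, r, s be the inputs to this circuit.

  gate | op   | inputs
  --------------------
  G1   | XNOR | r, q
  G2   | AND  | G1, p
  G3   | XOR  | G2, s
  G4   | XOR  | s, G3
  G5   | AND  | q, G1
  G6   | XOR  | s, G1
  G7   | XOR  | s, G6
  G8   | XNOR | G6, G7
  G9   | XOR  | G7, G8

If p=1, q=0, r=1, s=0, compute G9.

1

G1 = 1 XNOR 0 = 0
G6 = 0 XOR 0 = 0
G7 = 0 XOR 0 = 0
G8 = 0 XNOR 0 = 1
G9 = 0 XOR 1 = 1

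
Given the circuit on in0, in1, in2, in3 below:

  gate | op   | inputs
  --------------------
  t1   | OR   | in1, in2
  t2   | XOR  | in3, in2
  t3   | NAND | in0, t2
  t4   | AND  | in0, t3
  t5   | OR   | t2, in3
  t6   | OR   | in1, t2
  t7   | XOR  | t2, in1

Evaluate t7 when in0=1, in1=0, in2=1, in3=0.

1

t2 = 0 XOR 1 = 1
t7 = 1 XOR 0 = 1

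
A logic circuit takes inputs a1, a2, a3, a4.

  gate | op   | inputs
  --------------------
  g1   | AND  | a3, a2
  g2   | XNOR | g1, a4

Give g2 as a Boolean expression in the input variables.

(a3 AND a2) XNOR a4

g1 = a3 AND a2
g2 = g1 XNOR a4 = (a3 AND a2) XNOR a4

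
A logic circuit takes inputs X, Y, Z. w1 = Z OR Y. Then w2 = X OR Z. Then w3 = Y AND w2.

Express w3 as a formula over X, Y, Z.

Y AND (X OR Z)

w2 = X OR Z
w3 = Y AND w2 = Y AND (X OR Z)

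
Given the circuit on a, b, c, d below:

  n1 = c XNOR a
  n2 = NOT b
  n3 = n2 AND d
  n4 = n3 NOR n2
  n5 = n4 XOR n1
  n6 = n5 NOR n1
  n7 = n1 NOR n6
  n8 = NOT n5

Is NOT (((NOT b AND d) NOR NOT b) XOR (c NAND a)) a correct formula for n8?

No

n1 = c XNOR a
n2 = NOT b
n3 = n2 AND d = NOT b AND d
n4 = n3 NOR n2 = (NOT b AND d) NOR NOT b
n5 = n4 XOR n1 = ((NOT b AND d) NOR NOT b) XOR (c XNOR a)
n8 = NOT n5 = NOT (((NOT b AND d) NOR NOT b) XOR (c XNOR a))
At a=0, b=0, c=1, d=0: circuit gives 1, formula gives 0.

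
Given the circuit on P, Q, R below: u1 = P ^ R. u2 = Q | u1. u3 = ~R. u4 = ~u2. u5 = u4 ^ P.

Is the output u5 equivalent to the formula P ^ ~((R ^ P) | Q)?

u1 = P ^ R
u2 = Q | u1 = Q | (P ^ R)
u4 = ~u2 = ~(Q | (P ^ R))
u5 = u4 ^ P = ~(Q | (P ^ R)) ^ P
At P=0, Q=0, R=1: circuit gives 0, formula gives 0.
At P=0, Q=0, R=0: circuit gives 1, formula gives 1.
Agrees on all 8 inputs.

Yes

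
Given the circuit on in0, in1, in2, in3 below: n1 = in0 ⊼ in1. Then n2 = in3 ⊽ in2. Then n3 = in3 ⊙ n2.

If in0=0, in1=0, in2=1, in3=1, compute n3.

0

n2 = 1 ⊽ 1 = 0
n3 = 1 ⊙ 0 = 0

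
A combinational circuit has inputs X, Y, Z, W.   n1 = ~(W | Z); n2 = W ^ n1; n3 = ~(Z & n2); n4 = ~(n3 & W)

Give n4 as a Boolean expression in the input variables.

~((~(Z & (W ^ (~(W | Z))))) & W)

n1 = ~(W | Z)
n2 = W ^ n1 = W ^ (~(W | Z))
n3 = ~(Z & n2) = ~(Z & (W ^ (~(W | Z))))
n4 = ~(n3 & W) = ~((~(Z & (W ^ (~(W | Z))))) & W)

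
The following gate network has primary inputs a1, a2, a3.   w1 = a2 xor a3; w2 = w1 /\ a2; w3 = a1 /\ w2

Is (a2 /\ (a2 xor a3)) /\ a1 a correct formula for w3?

Yes

w1 = a2 xor a3
w2 = w1 /\ a2 = (a2 xor a3) /\ a2
w3 = a1 /\ w2 = a1 /\ ((a2 xor a3) /\ a2)
At a1=0, a2=0, a3=0: circuit gives 0, formula gives 0.
At a1=1, a2=1, a3=0: circuit gives 1, formula gives 1.
Agrees on all 8 inputs.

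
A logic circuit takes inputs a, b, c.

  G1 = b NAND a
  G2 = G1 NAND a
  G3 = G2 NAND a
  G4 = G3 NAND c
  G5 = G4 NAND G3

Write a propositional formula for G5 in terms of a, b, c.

((((b NAND a) NAND a) NAND a) NAND c) NAND (((b NAND a) NAND a) NAND a)

G1 = b NAND a
G2 = G1 NAND a = (b NAND a) NAND a
G3 = G2 NAND a = ((b NAND a) NAND a) NAND a
G4 = G3 NAND c = (((b NAND a) NAND a) NAND a) NAND c
G5 = G4 NAND G3 = ((((b NAND a) NAND a) NAND a) NAND c) NAND (((b NAND a) NAND a) NAND a)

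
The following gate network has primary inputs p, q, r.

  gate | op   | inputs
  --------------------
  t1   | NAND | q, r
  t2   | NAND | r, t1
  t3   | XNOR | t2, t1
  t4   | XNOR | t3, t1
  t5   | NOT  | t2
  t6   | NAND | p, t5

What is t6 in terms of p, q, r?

t1 = q NAND r
t2 = r NAND t1 = r NAND (q NAND r)
t5 = NOT t2 = NOT (r NAND (q NAND r))
t6 = p NAND t5 = p NAND NOT (r NAND (q NAND r))

p NAND NOT (r NAND (q NAND r))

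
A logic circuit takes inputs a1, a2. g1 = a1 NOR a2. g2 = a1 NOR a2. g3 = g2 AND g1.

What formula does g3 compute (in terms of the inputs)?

g1 = a1 NOR a2
g2 = a1 NOR a2
g3 = g2 AND g1 = (a1 NOR a2) AND (a1 NOR a2)

(a1 NOR a2) AND (a1 NOR a2)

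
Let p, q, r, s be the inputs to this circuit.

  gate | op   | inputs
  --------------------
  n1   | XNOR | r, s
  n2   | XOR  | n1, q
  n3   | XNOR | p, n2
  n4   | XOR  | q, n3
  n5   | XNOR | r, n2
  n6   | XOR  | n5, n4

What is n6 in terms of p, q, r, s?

n1 = r XNOR s
n2 = n1 XOR q = (r XNOR s) XOR q
n3 = p XNOR n2 = p XNOR ((r XNOR s) XOR q)
n4 = q XOR n3 = q XOR (p XNOR ((r XNOR s) XOR q))
n5 = r XNOR n2 = r XNOR ((r XNOR s) XOR q)
n6 = n5 XOR n4 = (r XNOR ((r XNOR s) XOR q)) XOR (q XOR (p XNOR ((r XNOR s) XOR q)))

(r XNOR ((r XNOR s) XOR q)) XOR (q XOR (p XNOR ((r XNOR s) XOR q)))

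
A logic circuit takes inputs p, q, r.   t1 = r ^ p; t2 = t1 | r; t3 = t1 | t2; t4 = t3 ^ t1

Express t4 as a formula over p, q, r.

t1 = r ^ p
t2 = t1 | r = (r ^ p) | r
t3 = t1 | t2 = (r ^ p) | ((r ^ p) | r)
t4 = t3 ^ t1 = ((r ^ p) | ((r ^ p) | r)) ^ (r ^ p)

((r ^ p) | ((r ^ p) | r)) ^ (r ^ p)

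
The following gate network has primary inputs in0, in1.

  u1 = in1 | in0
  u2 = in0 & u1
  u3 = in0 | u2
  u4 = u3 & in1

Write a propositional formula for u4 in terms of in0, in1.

u1 = in1 | in0
u2 = in0 & u1 = in0 & (in1 | in0)
u3 = in0 | u2 = in0 | (in0 & (in1 | in0))
u4 = u3 & in1 = (in0 | (in0 & (in1 | in0))) & in1

(in0 | (in0 & (in1 | in0))) & in1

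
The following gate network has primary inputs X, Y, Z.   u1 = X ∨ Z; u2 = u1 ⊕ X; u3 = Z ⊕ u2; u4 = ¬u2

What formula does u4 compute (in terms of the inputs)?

u1 = X ∨ Z
u2 = u1 ⊕ X = (X ∨ Z) ⊕ X
u4 = ¬u2 = ¬((X ∨ Z) ⊕ X)

¬((X ∨ Z) ⊕ X)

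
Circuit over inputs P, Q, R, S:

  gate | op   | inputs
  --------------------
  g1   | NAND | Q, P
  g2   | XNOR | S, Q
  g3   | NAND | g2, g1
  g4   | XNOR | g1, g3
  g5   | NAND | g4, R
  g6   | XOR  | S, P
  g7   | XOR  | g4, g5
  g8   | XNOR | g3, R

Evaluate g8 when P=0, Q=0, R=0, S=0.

1

g1 = 0 NAND 0 = 1
g2 = 0 XNOR 0 = 1
g3 = 1 NAND 1 = 0
g8 = 0 XNOR 0 = 1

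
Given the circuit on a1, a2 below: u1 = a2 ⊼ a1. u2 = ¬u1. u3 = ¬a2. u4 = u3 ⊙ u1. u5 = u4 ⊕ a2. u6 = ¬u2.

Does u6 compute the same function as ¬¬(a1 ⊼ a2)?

u1 = a2 ⊼ a1
u2 = ¬u1 = ¬(a2 ⊼ a1)
u6 = ¬u2 = ¬¬(a2 ⊼ a1)
At a1=1, a2=1: circuit gives 0, formula gives 0.
At a1=0, a2=0: circuit gives 1, formula gives 1.
Agrees on all 4 inputs.

Yes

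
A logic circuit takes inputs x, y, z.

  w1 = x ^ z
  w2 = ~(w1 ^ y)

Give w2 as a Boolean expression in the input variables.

w1 = x ^ z
w2 = ~(w1 ^ y) = ~((x ^ z) ^ y)

~((x ^ z) ^ y)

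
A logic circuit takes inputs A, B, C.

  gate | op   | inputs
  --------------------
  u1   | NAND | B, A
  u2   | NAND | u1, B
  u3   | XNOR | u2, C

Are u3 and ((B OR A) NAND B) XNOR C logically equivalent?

u1 = B NAND A
u2 = u1 NAND B = (B NAND A) NAND B
u3 = u2 XNOR C = ((B NAND A) NAND B) XNOR C
At A=1, B=1, C=0: circuit gives 0, formula gives 1.

No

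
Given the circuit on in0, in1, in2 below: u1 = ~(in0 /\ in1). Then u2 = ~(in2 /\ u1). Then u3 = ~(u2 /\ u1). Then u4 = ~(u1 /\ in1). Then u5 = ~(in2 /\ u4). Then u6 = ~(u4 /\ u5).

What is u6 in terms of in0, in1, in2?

~((~((~(in0 /\ in1)) /\ in1)) /\ (~(in2 /\ (~((~(in0 /\ in1)) /\ in1)))))

u1 = ~(in0 /\ in1)
u4 = ~(u1 /\ in1) = ~((~(in0 /\ in1)) /\ in1)
u5 = ~(in2 /\ u4) = ~(in2 /\ (~((~(in0 /\ in1)) /\ in1)))
u6 = ~(u4 /\ u5) = ~((~((~(in0 /\ in1)) /\ in1)) /\ (~(in2 /\ (~((~(in0 /\ in1)) /\ in1)))))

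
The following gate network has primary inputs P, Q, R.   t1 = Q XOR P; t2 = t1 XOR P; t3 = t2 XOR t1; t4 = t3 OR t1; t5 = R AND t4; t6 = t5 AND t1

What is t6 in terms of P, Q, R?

t1 = Q XOR P
t2 = t1 XOR P = (Q XOR P) XOR P
t3 = t2 XOR t1 = ((Q XOR P) XOR P) XOR (Q XOR P)
t4 = t3 OR t1 = (((Q XOR P) XOR P) XOR (Q XOR P)) OR (Q XOR P)
t5 = R AND t4 = R AND ((((Q XOR P) XOR P) XOR (Q XOR P)) OR (Q XOR P))
t6 = t5 AND t1 = (R AND ((((Q XOR P) XOR P) XOR (Q XOR P)) OR (Q XOR P))) AND (Q XOR P)

(R AND ((((Q XOR P) XOR P) XOR (Q XOR P)) OR (Q XOR P))) AND (Q XOR P)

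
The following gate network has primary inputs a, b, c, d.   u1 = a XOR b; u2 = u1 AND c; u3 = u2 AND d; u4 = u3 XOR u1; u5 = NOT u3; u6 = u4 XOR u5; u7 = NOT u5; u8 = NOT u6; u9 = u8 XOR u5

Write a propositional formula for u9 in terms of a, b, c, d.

u1 = a XOR b
u2 = u1 AND c = (a XOR b) AND c
u3 = u2 AND d = ((a XOR b) AND c) AND d
u4 = u3 XOR u1 = (((a XOR b) AND c) AND d) XOR (a XOR b)
u5 = NOT u3 = NOT (((a XOR b) AND c) AND d)
u6 = u4 XOR u5 = ((((a XOR b) AND c) AND d) XOR (a XOR b)) XOR NOT (((a XOR b) AND c) AND d)
u8 = NOT u6 = NOT (((((a XOR b) AND c) AND d) XOR (a XOR b)) XOR NOT (((a XOR b) AND c) AND d))
u9 = u8 XOR u5 = NOT (((((a XOR b) AND c) AND d) XOR (a XOR b)) XOR NOT (((a XOR b) AND c) AND d)) XOR NOT (((a XOR b) AND c) AND d)

NOT (((((a XOR b) AND c) AND d) XOR (a XOR b)) XOR NOT (((a XOR b) AND c) AND d)) XOR NOT (((a XOR b) AND c) AND d)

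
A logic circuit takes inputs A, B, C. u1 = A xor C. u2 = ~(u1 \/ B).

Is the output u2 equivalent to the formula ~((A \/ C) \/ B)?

No

u1 = A xor C
u2 = ~(u1 \/ B) = ~((A xor C) \/ B)
At A=1, B=0, C=1: circuit gives 1, formula gives 0.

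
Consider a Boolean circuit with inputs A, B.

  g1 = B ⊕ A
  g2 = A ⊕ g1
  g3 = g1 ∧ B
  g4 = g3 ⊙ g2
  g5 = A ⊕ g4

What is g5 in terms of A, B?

g1 = B ⊕ A
g2 = A ⊕ g1 = A ⊕ (B ⊕ A)
g3 = g1 ∧ B = (B ⊕ A) ∧ B
g4 = g3 ⊙ g2 = ((B ⊕ A) ∧ B) ⊙ (A ⊕ (B ⊕ A))
g5 = A ⊕ g4 = A ⊕ (((B ⊕ A) ∧ B) ⊙ (A ⊕ (B ⊕ A)))

A ⊕ (((B ⊕ A) ∧ B) ⊙ (A ⊕ (B ⊕ A)))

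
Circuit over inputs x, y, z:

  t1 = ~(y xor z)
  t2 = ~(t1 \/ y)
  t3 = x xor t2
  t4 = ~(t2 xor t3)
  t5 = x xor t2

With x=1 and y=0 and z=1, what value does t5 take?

t1 = ~(0 xor 1) = 0
t2 = ~(0 \/ 0) = 1
t5 = 1 xor 1 = 0

0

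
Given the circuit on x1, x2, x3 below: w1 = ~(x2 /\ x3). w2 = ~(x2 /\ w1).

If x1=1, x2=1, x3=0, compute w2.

0

w1 = ~(1 /\ 0) = 1
w2 = ~(1 /\ 1) = 0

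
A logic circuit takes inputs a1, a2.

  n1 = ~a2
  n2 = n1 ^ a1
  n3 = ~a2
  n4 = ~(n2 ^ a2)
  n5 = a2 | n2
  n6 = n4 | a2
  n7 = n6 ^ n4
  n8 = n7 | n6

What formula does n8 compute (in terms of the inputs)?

(((~((~a2 ^ a1) ^ a2)) | a2) ^ (~((~a2 ^ a1) ^ a2))) | ((~((~a2 ^ a1) ^ a2)) | a2)

n1 = ~a2
n2 = n1 ^ a1 = ~a2 ^ a1
n4 = ~(n2 ^ a2) = ~((~a2 ^ a1) ^ a2)
n6 = n4 | a2 = (~((~a2 ^ a1) ^ a2)) | a2
n7 = n6 ^ n4 = ((~((~a2 ^ a1) ^ a2)) | a2) ^ (~((~a2 ^ a1) ^ a2))
n8 = n7 | n6 = (((~((~a2 ^ a1) ^ a2)) | a2) ^ (~((~a2 ^ a1) ^ a2))) | ((~((~a2 ^ a1) ^ a2)) | a2)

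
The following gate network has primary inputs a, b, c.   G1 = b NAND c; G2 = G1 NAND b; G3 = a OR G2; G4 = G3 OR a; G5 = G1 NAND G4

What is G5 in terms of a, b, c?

(b NAND c) NAND ((a OR ((b NAND c) NAND b)) OR a)

G1 = b NAND c
G2 = G1 NAND b = (b NAND c) NAND b
G3 = a OR G2 = a OR ((b NAND c) NAND b)
G4 = G3 OR a = (a OR ((b NAND c) NAND b)) OR a
G5 = G1 NAND G4 = (b NAND c) NAND ((a OR ((b NAND c) NAND b)) OR a)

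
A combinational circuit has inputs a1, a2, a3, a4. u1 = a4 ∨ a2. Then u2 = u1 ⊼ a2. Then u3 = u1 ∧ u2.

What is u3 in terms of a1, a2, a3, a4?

u1 = a4 ∨ a2
u2 = u1 ⊼ a2 = (a4 ∨ a2) ⊼ a2
u3 = u1 ∧ u2 = (a4 ∨ a2) ∧ ((a4 ∨ a2) ⊼ a2)

(a4 ∨ a2) ∧ ((a4 ∨ a2) ⊼ a2)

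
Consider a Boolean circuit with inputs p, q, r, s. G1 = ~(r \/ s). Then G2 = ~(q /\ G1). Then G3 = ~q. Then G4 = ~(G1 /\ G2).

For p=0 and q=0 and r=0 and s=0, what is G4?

0

G1 = ~(0 \/ 0) = 1
G2 = ~(0 /\ 1) = 1
G4 = ~(1 /\ 1) = 0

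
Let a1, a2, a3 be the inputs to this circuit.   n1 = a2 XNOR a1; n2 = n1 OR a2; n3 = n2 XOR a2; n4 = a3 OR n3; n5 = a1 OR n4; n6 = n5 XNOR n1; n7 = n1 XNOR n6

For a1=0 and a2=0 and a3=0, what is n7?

1

n1 = 0 XNOR 0 = 1
n2 = 1 OR 0 = 1
n3 = 1 XOR 0 = 1
n4 = 0 OR 1 = 1
n5 = 0 OR 1 = 1
n6 = 1 XNOR 1 = 1
n7 = 1 XNOR 1 = 1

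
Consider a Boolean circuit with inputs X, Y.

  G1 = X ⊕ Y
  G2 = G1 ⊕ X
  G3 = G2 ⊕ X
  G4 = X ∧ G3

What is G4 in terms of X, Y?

X ∧ (((X ⊕ Y) ⊕ X) ⊕ X)

G1 = X ⊕ Y
G2 = G1 ⊕ X = (X ⊕ Y) ⊕ X
G3 = G2 ⊕ X = ((X ⊕ Y) ⊕ X) ⊕ X
G4 = X ∧ G3 = X ∧ (((X ⊕ Y) ⊕ X) ⊕ X)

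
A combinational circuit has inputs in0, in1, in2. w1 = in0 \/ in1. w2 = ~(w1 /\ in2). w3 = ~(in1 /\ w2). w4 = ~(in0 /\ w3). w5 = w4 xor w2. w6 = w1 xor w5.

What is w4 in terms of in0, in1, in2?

w1 = in0 \/ in1
w2 = ~(w1 /\ in2) = ~((in0 \/ in1) /\ in2)
w3 = ~(in1 /\ w2) = ~(in1 /\ (~((in0 \/ in1) /\ in2)))
w4 = ~(in0 /\ w3) = ~(in0 /\ (~(in1 /\ (~((in0 \/ in1) /\ in2)))))

~(in0 /\ (~(in1 /\ (~((in0 \/ in1) /\ in2)))))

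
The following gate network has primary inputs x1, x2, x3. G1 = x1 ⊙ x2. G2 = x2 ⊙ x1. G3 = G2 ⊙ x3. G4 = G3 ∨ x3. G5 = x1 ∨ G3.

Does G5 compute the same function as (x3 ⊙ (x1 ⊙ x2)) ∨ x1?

Yes

G2 = x2 ⊙ x1
G3 = G2 ⊙ x3 = (x2 ⊙ x1) ⊙ x3
G5 = x1 ∨ G3 = x1 ∨ ((x2 ⊙ x1) ⊙ x3)
At x1=0, x2=0, x3=0: circuit gives 0, formula gives 0.
At x1=0, x2=0, x3=1: circuit gives 1, formula gives 1.
Agrees on all 8 inputs.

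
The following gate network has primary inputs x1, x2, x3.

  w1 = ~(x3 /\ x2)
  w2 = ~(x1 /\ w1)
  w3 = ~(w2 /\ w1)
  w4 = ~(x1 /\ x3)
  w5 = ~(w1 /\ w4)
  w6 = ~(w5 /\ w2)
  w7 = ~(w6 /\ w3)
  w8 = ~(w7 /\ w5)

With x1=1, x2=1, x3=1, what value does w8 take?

w1 = ~(1 /\ 1) = 0
w2 = ~(1 /\ 0) = 1
w3 = ~(1 /\ 0) = 1
w4 = ~(1 /\ 1) = 0
w5 = ~(0 /\ 0) = 1
w6 = ~(1 /\ 1) = 0
w7 = ~(0 /\ 1) = 1
w8 = ~(1 /\ 1) = 0

0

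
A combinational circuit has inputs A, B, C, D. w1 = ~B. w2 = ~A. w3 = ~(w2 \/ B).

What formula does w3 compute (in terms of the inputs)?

w2 = ~A
w3 = ~(w2 \/ B) = ~(~A \/ B)

~(~A \/ B)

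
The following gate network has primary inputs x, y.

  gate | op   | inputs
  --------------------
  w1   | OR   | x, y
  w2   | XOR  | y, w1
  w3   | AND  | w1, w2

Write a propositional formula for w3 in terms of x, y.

w1 = x OR y
w2 = y XOR w1 = y XOR (x OR y)
w3 = w1 AND w2 = (x OR y) AND (y XOR (x OR y))

(x OR y) AND (y XOR (x OR y))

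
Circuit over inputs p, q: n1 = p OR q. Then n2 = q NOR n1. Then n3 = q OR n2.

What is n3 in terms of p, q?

q OR (q NOR (p OR q))

n1 = p OR q
n2 = q NOR n1 = q NOR (p OR q)
n3 = q OR n2 = q OR (q NOR (p OR q))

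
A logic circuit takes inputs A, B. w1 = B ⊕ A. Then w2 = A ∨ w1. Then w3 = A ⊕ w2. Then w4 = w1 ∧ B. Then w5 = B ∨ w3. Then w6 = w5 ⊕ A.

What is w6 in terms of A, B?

(B ∨ (A ⊕ (A ∨ (B ⊕ A)))) ⊕ A

w1 = B ⊕ A
w2 = A ∨ w1 = A ∨ (B ⊕ A)
w3 = A ⊕ w2 = A ⊕ (A ∨ (B ⊕ A))
w5 = B ∨ w3 = B ∨ (A ⊕ (A ∨ (B ⊕ A)))
w6 = w5 ⊕ A = (B ∨ (A ⊕ (A ∨ (B ⊕ A)))) ⊕ A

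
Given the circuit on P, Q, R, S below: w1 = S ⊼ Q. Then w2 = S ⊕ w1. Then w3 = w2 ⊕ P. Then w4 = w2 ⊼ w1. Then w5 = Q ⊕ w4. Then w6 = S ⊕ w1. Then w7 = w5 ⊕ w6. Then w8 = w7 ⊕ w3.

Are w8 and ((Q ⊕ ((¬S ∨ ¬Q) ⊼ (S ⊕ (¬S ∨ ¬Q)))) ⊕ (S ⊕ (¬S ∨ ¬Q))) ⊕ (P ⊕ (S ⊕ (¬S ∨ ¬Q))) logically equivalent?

Yes

w1 = S ⊼ Q
w2 = S ⊕ w1 = S ⊕ (S ⊼ Q)
w3 = w2 ⊕ P = (S ⊕ (S ⊼ Q)) ⊕ P
w4 = w2 ⊼ w1 = (S ⊕ (S ⊼ Q)) ⊼ (S ⊼ Q)
w5 = Q ⊕ w4 = Q ⊕ ((S ⊕ (S ⊼ Q)) ⊼ (S ⊼ Q))
w6 = S ⊕ w1 = S ⊕ (S ⊼ Q)
w7 = w5 ⊕ w6 = (Q ⊕ ((S ⊕ (S ⊼ Q)) ⊼ (S ⊼ Q))) ⊕ (S ⊕ (S ⊼ Q))
w8 = w7 ⊕ w3 = ((Q ⊕ ((S ⊕ (S ⊼ Q)) ⊼ (S ⊼ Q))) ⊕ (S ⊕ (S ⊼ Q))) ⊕ ((S ⊕ (S ⊼ Q)) ⊕ P)
At P=0, Q=0, R=0, S=0: circuit gives 0, formula gives 0.
At P=0, Q=0, R=0, S=1: circuit gives 1, formula gives 1.
Agrees on all 16 inputs.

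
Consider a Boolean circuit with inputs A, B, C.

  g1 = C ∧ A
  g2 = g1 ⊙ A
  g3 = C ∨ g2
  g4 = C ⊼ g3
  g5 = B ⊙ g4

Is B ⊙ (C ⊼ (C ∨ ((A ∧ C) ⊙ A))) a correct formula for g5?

g1 = C ∧ A
g2 = g1 ⊙ A = (C ∧ A) ⊙ A
g3 = C ∨ g2 = C ∨ ((C ∧ A) ⊙ A)
g4 = C ⊼ g3 = C ⊼ (C ∨ ((C ∧ A) ⊙ A))
g5 = B ⊙ g4 = B ⊙ (C ⊼ (C ∨ ((C ∧ A) ⊙ A)))
At A=0, B=0, C=0: circuit gives 0, formula gives 0.
At A=0, B=0, C=1: circuit gives 1, formula gives 1.
Agrees on all 8 inputs.

Yes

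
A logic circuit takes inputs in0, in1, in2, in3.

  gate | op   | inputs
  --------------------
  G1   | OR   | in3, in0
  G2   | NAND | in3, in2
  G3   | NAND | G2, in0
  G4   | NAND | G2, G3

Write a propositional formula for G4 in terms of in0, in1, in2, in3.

(in3 NAND in2) NAND ((in3 NAND in2) NAND in0)

G2 = in3 NAND in2
G3 = G2 NAND in0 = (in3 NAND in2) NAND in0
G4 = G2 NAND G3 = (in3 NAND in2) NAND ((in3 NAND in2) NAND in0)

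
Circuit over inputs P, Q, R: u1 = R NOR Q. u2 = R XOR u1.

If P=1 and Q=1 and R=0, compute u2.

u1 = 0 NOR 1 = 0
u2 = 0 XOR 0 = 0

0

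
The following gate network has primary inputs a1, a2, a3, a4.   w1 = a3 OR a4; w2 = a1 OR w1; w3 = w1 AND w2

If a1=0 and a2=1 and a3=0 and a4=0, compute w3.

w1 = 0 OR 0 = 0
w2 = 0 OR 0 = 0
w3 = 0 AND 0 = 0

0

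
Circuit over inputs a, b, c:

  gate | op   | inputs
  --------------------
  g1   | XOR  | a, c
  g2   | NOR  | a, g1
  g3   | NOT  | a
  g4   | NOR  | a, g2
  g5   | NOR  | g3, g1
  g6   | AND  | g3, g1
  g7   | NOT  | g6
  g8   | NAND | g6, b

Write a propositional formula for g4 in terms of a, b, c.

a NOR (a NOR (a XOR c))

g1 = a XOR c
g2 = a NOR g1 = a NOR (a XOR c)
g4 = a NOR g2 = a NOR (a NOR (a XOR c))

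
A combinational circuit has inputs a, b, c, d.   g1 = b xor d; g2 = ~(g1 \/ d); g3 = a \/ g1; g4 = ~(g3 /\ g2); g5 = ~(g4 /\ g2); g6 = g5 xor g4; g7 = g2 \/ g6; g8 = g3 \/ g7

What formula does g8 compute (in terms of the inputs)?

(a \/ (b xor d)) \/ ((~((b xor d) \/ d)) \/ ((~((~((a \/ (b xor d)) /\ (~((b xor d) \/ d)))) /\ (~((b xor d) \/ d)))) xor (~((a \/ (b xor d)) /\ (~((b xor d) \/ d))))))

g1 = b xor d
g2 = ~(g1 \/ d) = ~((b xor d) \/ d)
g3 = a \/ g1 = a \/ (b xor d)
g4 = ~(g3 /\ g2) = ~((a \/ (b xor d)) /\ (~((b xor d) \/ d)))
g5 = ~(g4 /\ g2) = ~((~((a \/ (b xor d)) /\ (~((b xor d) \/ d)))) /\ (~((b xor d) \/ d)))
g6 = g5 xor g4 = (~((~((a \/ (b xor d)) /\ (~((b xor d) \/ d)))) /\ (~((b xor d) \/ d)))) xor (~((a \/ (b xor d)) /\ (~((b xor d) \/ d))))
g7 = g2 \/ g6 = (~((b xor d) \/ d)) \/ ((~((~((a \/ (b xor d)) /\ (~((b xor d) \/ d)))) /\ (~((b xor d) \/ d)))) xor (~((a \/ (b xor d)) /\ (~((b xor d) \/ d)))))
g8 = g3 \/ g7 = (a \/ (b xor d)) \/ ((~((b xor d) \/ d)) \/ ((~((~((a \/ (b xor d)) /\ (~((b xor d) \/ d)))) /\ (~((b xor d) \/ d)))) xor (~((a \/ (b xor d)) /\ (~((b xor d) \/ d))))))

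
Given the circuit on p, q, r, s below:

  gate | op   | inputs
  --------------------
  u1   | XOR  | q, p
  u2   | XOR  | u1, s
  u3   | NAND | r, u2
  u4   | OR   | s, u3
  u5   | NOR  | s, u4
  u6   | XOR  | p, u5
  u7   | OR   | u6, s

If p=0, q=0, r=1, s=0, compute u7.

u1 = 0 XOR 0 = 0
u2 = 0 XOR 0 = 0
u3 = 1 NAND 0 = 1
u4 = 0 OR 1 = 1
u5 = 0 NOR 1 = 0
u6 = 0 XOR 0 = 0
u7 = 0 OR 0 = 0

0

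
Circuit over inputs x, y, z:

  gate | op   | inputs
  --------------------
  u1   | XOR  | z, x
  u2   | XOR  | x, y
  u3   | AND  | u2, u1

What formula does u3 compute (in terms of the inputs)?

(x XOR y) AND (z XOR x)

u1 = z XOR x
u2 = x XOR y
u3 = u2 AND u1 = (x XOR y) AND (z XOR x)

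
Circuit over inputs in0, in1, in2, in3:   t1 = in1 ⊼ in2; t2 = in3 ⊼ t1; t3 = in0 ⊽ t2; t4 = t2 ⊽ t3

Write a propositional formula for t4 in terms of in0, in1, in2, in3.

(in3 ⊼ (in1 ⊼ in2)) ⊽ (in0 ⊽ (in3 ⊼ (in1 ⊼ in2)))

t1 = in1 ⊼ in2
t2 = in3 ⊼ t1 = in3 ⊼ (in1 ⊼ in2)
t3 = in0 ⊽ t2 = in0 ⊽ (in3 ⊼ (in1 ⊼ in2))
t4 = t2 ⊽ t3 = (in3 ⊼ (in1 ⊼ in2)) ⊽ (in0 ⊽ (in3 ⊼ (in1 ⊼ in2)))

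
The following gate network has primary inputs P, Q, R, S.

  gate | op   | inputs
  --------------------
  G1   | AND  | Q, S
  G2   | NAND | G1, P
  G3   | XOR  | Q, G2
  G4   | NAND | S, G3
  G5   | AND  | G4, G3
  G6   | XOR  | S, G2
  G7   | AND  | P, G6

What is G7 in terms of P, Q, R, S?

P AND (S XOR ((Q AND S) NAND P))

G1 = Q AND S
G2 = G1 NAND P = (Q AND S) NAND P
G6 = S XOR G2 = S XOR ((Q AND S) NAND P)
G7 = P AND G6 = P AND (S XOR ((Q AND S) NAND P))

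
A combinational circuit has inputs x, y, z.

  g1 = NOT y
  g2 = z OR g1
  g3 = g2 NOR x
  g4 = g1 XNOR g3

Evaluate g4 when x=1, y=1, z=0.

g1 = NOT 1 = 0
g2 = 0 OR 0 = 0
g3 = 0 NOR 1 = 0
g4 = 0 XNOR 0 = 1

1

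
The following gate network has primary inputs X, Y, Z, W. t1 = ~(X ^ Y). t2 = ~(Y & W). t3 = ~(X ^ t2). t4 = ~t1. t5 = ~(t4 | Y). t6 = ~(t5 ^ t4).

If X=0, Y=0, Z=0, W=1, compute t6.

t1 = ~(0 ^ 0) = 1
t4 = ~1 = 0
t5 = ~(0 | 0) = 1
t6 = ~(1 ^ 0) = 0

0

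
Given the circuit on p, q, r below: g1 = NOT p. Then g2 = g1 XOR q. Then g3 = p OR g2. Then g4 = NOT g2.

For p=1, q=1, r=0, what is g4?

0

g1 = NOT 1 = 0
g2 = 0 XOR 1 = 1
g4 = NOT 1 = 0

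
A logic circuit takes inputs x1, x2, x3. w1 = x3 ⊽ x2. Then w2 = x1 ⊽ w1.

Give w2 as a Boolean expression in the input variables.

w1 = x3 ⊽ x2
w2 = x1 ⊽ w1 = x1 ⊽ (x3 ⊽ x2)

x1 ⊽ (x3 ⊽ x2)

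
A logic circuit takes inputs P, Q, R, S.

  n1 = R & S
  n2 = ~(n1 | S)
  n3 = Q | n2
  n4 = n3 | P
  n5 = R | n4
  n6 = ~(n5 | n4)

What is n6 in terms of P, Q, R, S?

n1 = R & S
n2 = ~(n1 | S) = ~((R & S) | S)
n3 = Q | n2 = Q | (~((R & S) | S))
n4 = n3 | P = (Q | (~((R & S) | S))) | P
n5 = R | n4 = R | ((Q | (~((R & S) | S))) | P)
n6 = ~(n5 | n4) = ~((R | ((Q | (~((R & S) | S))) | P)) | ((Q | (~((R & S) | S))) | P))

~((R | ((Q | (~((R & S) | S))) | P)) | ((Q | (~((R & S) | S))) | P))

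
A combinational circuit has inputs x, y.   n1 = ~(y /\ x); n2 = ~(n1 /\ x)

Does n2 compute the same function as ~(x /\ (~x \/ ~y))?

Yes

n1 = ~(y /\ x)
n2 = ~(n1 /\ x) = ~((~(y /\ x)) /\ x)
At x=1, y=0: circuit gives 0, formula gives 0.
At x=0, y=0: circuit gives 1, formula gives 1.
Agrees on all 4 inputs.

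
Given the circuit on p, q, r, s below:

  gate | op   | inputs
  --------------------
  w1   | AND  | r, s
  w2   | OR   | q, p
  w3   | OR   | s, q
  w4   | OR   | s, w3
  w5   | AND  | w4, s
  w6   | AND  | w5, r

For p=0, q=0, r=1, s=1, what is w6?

1

w3 = 1 OR 0 = 1
w4 = 1 OR 1 = 1
w5 = 1 AND 1 = 1
w6 = 1 AND 1 = 1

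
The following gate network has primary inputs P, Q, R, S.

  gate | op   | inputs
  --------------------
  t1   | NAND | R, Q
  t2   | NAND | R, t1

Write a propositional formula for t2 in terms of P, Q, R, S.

R NAND (R NAND Q)

t1 = R NAND Q
t2 = R NAND t1 = R NAND (R NAND Q)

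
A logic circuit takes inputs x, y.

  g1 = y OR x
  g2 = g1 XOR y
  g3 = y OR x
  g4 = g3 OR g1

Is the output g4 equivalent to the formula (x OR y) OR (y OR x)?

Yes

g1 = y OR x
g3 = y OR x
g4 = g3 OR g1 = (y OR x) OR (y OR x)
At x=0, y=0: circuit gives 0, formula gives 0.
At x=0, y=1: circuit gives 1, formula gives 1.
Agrees on all 4 inputs.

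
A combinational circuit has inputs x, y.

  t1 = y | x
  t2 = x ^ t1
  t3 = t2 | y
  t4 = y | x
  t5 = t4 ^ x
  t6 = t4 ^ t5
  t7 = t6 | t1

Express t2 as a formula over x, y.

t1 = y | x
t2 = x ^ t1 = x ^ (y | x)

x ^ (y | x)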